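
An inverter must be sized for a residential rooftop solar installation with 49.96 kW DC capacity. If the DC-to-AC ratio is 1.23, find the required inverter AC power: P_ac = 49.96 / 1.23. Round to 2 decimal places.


The inverter AC capacity is determined by the DC/AC ratio.
Given: P_dc = 49.96 kW, DC/AC ratio = 1.23
P_ac = P_dc / ratio = 49.96 / 1.23
P_ac = 40.62 kW

40.62


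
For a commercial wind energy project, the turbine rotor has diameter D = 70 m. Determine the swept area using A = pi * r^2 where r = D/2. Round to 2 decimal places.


Compute the rotor radius:
  r = D / 2 = 70 / 2 = 35.0 m
Calculate swept area:
  A = pi * r^2 = pi * 35.0^2
  A = 3848.45 m^2

3848.45


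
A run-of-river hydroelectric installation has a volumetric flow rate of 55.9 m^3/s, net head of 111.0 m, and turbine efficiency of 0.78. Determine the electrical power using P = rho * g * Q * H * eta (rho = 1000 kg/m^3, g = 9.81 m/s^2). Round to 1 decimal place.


Apply the hydropower formula P = rho * g * Q * H * eta
rho * g = 1000 * 9.81 = 9810.0
P = 9810.0 * 55.9 * 111.0 * 0.78
P = 47478653.8 W

47478653.8


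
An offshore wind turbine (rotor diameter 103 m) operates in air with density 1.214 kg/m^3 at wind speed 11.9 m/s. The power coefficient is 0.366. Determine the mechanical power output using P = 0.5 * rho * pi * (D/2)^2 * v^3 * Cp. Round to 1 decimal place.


Step 1 -- Compute swept area:
  A = pi * (D/2)^2 = pi * (103/2)^2 = 8332.29 m^2
Step 2 -- Apply wind power equation:
  P = 0.5 * rho * A * v^3 * Cp
  v^3 = 11.9^3 = 1685.159
  P = 0.5 * 1.214 * 8332.29 * 1685.159 * 0.366
  P = 3119428.2 W

3119428.2


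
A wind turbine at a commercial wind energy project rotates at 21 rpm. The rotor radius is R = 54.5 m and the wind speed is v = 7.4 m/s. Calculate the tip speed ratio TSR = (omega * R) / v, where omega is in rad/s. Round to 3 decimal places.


Convert rotational speed to rad/s:
  omega = 21 * 2 * pi / 60 = 2.1991 rad/s
Compute tip speed:
  v_tip = omega * R = 2.1991 * 54.5 = 119.852 m/s
Tip speed ratio:
  TSR = v_tip / v_wind = 119.852 / 7.4 = 16.196

16.196


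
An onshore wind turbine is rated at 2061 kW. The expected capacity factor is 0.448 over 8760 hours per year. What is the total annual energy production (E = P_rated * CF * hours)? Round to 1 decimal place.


Annual energy = rated_kW * capacity_factor * hours_per_year
Given: P_rated = 2061 kW, CF = 0.448, hours = 8760
E = 2061 * 0.448 * 8760
E = 8088353.3 kWh

8088353.3


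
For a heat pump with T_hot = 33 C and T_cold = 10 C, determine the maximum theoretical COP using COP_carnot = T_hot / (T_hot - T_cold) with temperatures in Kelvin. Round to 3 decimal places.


Convert to Kelvin:
  T_hot = 33 + 273.15 = 306.15 K
  T_cold = 10 + 273.15 = 283.15 K
Apply Carnot COP formula:
  COP = T_hot_K / (T_hot_K - T_cold_K) = 306.15 / 23.0
  COP = 13.311

13.311


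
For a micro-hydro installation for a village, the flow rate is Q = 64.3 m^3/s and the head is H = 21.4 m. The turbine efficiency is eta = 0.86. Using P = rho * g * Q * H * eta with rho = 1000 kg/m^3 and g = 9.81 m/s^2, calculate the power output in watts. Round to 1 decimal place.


Apply the hydropower formula P = rho * g * Q * H * eta
rho * g = 1000 * 9.81 = 9810.0
P = 9810.0 * 64.3 * 21.4 * 0.86
P = 11608930.3 W

11608930.3


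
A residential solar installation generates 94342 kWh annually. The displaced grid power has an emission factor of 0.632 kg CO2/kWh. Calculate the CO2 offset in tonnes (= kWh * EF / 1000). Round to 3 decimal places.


CO2 offset in kg = generation * emission_factor
CO2 offset = 94342 * 0.632 = 59624.14 kg
Convert to tonnes:
  CO2 offset = 59624.14 / 1000 = 59.624 tonnes

59.624


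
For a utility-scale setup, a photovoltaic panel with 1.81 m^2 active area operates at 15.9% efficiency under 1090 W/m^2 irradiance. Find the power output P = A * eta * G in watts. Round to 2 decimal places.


Use the solar power formula P = A * eta * G.
Given: A = 1.81 m^2, eta = 0.159, G = 1090 W/m^2
P = 1.81 * 0.159 * 1090
P = 313.69 W

313.69


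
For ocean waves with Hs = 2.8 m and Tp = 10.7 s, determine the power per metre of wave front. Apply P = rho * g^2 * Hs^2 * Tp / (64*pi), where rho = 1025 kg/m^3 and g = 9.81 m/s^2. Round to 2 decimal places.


Apply wave power formula:
  g^2 = 9.81^2 = 96.2361
  Hs^2 = 2.8^2 = 7.84
  Numerator = rho * g^2 * Hs^2 * Tp = 1025 * 96.2361 * 7.84 * 10.7 = 8274880.31
  Denominator = 64 * pi = 201.0619
  P = 8274880.31 / 201.0619 = 41155.88 W/m

41155.88


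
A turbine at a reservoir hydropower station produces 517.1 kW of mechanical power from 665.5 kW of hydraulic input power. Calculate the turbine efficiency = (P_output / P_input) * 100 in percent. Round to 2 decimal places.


Turbine efficiency = (output power / input power) * 100
eta = (517.1 / 665.5) * 100
eta = 77.70%

77.70


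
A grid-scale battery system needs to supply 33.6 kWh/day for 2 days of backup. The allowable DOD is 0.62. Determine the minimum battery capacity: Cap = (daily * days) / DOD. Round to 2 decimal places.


Total energy needed = daily * days = 33.6 * 2 = 67.2 kWh
Account for depth of discharge:
  Cap = total_energy / DOD = 67.2 / 0.62
  Cap = 108.39 kWh

108.39


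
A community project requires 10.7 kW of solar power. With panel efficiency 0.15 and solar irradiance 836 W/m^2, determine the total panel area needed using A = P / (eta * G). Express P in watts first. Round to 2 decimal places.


Convert target power to watts: P = 10.7 * 1000 = 10700.0 W
Compute denominator: eta * G = 0.15 * 836 = 125.4
Required area A = P / (eta * G) = 10700.0 / 125.4
A = 85.33 m^2

85.33


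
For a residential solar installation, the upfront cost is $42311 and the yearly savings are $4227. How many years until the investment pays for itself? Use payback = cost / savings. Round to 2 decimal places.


Simple payback period = initial cost / annual savings
Payback = 42311 / 4227
Payback = 10.01 years

10.01


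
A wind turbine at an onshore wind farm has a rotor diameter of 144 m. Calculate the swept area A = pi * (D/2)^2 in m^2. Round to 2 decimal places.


Compute the rotor radius:
  r = D / 2 = 144 / 2 = 72.0 m
Calculate swept area:
  A = pi * r^2 = pi * 72.0^2
  A = 16286.02 m^2

16286.02


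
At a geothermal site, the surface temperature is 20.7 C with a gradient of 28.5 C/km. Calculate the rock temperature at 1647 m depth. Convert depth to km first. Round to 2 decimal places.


Convert depth to km: 1647 / 1000 = 1.647 km
Temperature increase = gradient * depth_km = 28.5 * 1.647 = 46.94 C
Temperature at depth = T_surface + delta_T = 20.7 + 46.94
T = 67.64 C

67.64


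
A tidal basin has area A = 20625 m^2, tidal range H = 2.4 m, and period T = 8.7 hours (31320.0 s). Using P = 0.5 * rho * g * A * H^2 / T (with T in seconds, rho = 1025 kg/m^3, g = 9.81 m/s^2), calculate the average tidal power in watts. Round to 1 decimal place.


Convert period to seconds: T = 8.7 * 3600 = 31320.0 s
H^2 = 2.4^2 = 5.76
P = 0.5 * rho * g * A * H^2 / T
P = 0.5 * 1025 * 9.81 * 20625 * 5.76 / 31320.0
P = 19070.3 W

19070.3


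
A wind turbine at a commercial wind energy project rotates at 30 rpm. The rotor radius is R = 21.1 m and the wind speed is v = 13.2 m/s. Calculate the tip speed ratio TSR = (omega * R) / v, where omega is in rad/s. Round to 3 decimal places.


Convert rotational speed to rad/s:
  omega = 30 * 2 * pi / 60 = 3.1416 rad/s
Compute tip speed:
  v_tip = omega * R = 3.1416 * 21.1 = 66.288 m/s
Tip speed ratio:
  TSR = v_tip / v_wind = 66.288 / 13.2 = 5.022

5.022


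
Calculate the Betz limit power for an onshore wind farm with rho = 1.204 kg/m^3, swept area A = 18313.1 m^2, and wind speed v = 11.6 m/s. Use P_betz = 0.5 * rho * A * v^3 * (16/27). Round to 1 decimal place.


The Betz coefficient Cp_max = 16/27 = 0.5926
v^3 = 11.6^3 = 1560.896
P_betz = 0.5 * rho * A * v^3 * Cp_max
P_betz = 0.5 * 1.204 * 18313.1 * 1560.896 * 0.5926
P_betz = 10197378.6 W

10197378.6


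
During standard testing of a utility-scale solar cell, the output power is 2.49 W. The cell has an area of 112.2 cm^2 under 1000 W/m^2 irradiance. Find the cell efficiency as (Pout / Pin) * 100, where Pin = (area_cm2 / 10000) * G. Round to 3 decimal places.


First compute the input power:
  Pin = area_cm2 / 10000 * G = 112.2 / 10000 * 1000 = 11.22 W
Then compute efficiency:
  Efficiency = (Pout / Pin) * 100 = (2.49 / 11.22) * 100
  Efficiency = 22.193%

22.193


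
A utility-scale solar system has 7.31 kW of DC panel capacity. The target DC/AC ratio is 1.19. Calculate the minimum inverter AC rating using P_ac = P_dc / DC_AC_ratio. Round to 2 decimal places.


The inverter AC capacity is determined by the DC/AC ratio.
Given: P_dc = 7.31 kW, DC/AC ratio = 1.19
P_ac = P_dc / ratio = 7.31 / 1.19
P_ac = 6.14 kW

6.14


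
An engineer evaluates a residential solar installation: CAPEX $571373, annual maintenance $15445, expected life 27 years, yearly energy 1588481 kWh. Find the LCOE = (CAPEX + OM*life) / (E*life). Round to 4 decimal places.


Total cost = CAPEX + OM * lifetime = 571373 + 15445 * 27 = 571373 + 417015 = 988388
Total generation = annual * lifetime = 1588481 * 27 = 42888987 kWh
LCOE = 988388 / 42888987
LCOE = 0.0230 $/kWh

0.0230


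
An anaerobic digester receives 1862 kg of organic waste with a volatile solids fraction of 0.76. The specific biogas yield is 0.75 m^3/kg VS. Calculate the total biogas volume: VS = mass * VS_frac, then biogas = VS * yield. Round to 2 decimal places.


Compute volatile solids:
  VS = mass * VS_fraction = 1862 * 0.76 = 1415.12 kg
Calculate biogas volume:
  Biogas = VS * specific_yield = 1415.12 * 0.75
  Biogas = 1061.34 m^3

1061.34


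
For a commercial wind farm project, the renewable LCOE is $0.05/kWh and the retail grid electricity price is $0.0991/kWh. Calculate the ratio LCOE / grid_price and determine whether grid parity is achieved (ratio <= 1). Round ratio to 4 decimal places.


Compare LCOE to grid price:
  LCOE = $0.05/kWh, Grid price = $0.0991/kWh
  Ratio = LCOE / grid_price = 0.05 / 0.0991 = 0.5045
  Grid parity achieved (ratio <= 1)? yes

0.5045


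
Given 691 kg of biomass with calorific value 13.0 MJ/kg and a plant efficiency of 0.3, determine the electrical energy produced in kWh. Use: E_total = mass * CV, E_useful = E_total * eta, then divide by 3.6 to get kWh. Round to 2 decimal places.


Total energy = mass * CV = 691 * 13.0 = 8983.0 MJ
Useful energy = total * eta = 8983.0 * 0.3 = 2694.9 MJ
Convert to kWh: 2694.9 / 3.6
Useful energy = 748.58 kWh

748.58


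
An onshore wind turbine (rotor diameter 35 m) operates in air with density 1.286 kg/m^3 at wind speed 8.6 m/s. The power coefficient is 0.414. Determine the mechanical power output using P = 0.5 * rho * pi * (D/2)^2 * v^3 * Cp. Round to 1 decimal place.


Step 1 -- Compute swept area:
  A = pi * (D/2)^2 = pi * (35/2)^2 = 962.11 m^2
Step 2 -- Apply wind power equation:
  P = 0.5 * rho * A * v^3 * Cp
  v^3 = 8.6^3 = 636.056
  P = 0.5 * 1.286 * 962.11 * 636.056 * 0.414
  P = 162904.3 W

162904.3


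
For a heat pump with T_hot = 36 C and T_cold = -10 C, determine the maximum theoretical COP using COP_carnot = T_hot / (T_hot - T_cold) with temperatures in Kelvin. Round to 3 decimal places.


Convert to Kelvin:
  T_hot = 36 + 273.15 = 309.15 K
  T_cold = -10 + 273.15 = 263.15 K
Apply Carnot COP formula:
  COP = T_hot_K / (T_hot_K - T_cold_K) = 309.15 / 46.0
  COP = 6.721

6.721


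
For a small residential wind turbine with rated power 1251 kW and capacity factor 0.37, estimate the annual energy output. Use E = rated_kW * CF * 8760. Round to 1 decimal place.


Annual energy = rated_kW * capacity_factor * hours_per_year
Given: P_rated = 1251 kW, CF = 0.37, hours = 8760
E = 1251 * 0.37 * 8760
E = 4054741.2 kWh

4054741.2


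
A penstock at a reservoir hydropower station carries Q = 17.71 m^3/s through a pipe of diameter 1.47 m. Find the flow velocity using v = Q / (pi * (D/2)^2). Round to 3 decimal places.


Compute pipe cross-sectional area:
  A = pi * (D/2)^2 = pi * (1.47/2)^2 = 1.6972 m^2
Calculate velocity:
  v = Q / A = 17.71 / 1.6972
  v = 10.435 m/s

10.435


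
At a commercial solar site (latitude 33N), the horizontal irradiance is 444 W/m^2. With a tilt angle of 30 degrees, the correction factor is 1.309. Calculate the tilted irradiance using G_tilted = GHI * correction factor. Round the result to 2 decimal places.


Identify the given values:
  GHI = 444 W/m^2, tilt correction factor = 1.309
Apply the formula G_tilted = GHI * factor:
  G_tilted = 444 * 1.309
  G_tilted = 581.20 W/m^2

581.20


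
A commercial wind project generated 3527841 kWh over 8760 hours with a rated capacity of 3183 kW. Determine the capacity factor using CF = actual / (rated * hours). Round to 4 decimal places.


Capacity factor = actual output / maximum possible output
Maximum possible = rated * hours = 3183 * 8760 = 27883080 kWh
CF = 3527841 / 27883080
CF = 0.1265

0.1265


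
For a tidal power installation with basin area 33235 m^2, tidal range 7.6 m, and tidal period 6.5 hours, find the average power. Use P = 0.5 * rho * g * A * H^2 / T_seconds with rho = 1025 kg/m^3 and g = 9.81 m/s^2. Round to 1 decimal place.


Convert period to seconds: T = 6.5 * 3600 = 23400.0 s
H^2 = 7.6^2 = 57.76
P = 0.5 * rho * g * A * H^2 / T
P = 0.5 * 1025 * 9.81 * 33235 * 57.76 / 23400.0
P = 412448.7 W

412448.7


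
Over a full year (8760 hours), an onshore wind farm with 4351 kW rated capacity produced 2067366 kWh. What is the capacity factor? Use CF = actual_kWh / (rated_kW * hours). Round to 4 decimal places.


Capacity factor = actual output / maximum possible output
Maximum possible = rated * hours = 4351 * 8760 = 38114760 kWh
CF = 2067366 / 38114760
CF = 0.0542

0.0542


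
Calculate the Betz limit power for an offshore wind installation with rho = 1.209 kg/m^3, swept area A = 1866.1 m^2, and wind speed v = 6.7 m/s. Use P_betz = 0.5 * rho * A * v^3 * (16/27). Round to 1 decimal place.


The Betz coefficient Cp_max = 16/27 = 0.5926
v^3 = 6.7^3 = 300.763
P_betz = 0.5 * rho * A * v^3 * Cp_max
P_betz = 0.5 * 1.209 * 1866.1 * 300.763 * 0.5926
P_betz = 201053.6 W

201053.6


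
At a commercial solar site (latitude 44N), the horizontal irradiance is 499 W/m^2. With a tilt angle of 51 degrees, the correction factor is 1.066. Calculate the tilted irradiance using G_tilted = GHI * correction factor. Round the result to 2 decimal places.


Identify the given values:
  GHI = 499 W/m^2, tilt correction factor = 1.066
Apply the formula G_tilted = GHI * factor:
  G_tilted = 499 * 1.066
  G_tilted = 531.93 W/m^2

531.93


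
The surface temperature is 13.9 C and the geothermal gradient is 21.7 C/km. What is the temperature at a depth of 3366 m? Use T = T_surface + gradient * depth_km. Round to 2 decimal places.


Convert depth to km: 3366 / 1000 = 3.366 km
Temperature increase = gradient * depth_km = 21.7 * 3.366 = 73.04 C
Temperature at depth = T_surface + delta_T = 13.9 + 73.04
T = 86.94 C

86.94


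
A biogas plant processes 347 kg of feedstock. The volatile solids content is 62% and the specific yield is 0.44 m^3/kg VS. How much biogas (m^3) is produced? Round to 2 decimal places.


Compute volatile solids:
  VS = mass * VS_fraction = 347 * 0.62 = 215.14 kg
Calculate biogas volume:
  Biogas = VS * specific_yield = 215.14 * 0.44
  Biogas = 94.66 m^3

94.66


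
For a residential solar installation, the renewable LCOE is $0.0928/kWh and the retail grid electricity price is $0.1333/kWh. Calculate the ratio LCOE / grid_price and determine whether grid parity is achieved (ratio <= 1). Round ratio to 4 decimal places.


Compare LCOE to grid price:
  LCOE = $0.0928/kWh, Grid price = $0.1333/kWh
  Ratio = LCOE / grid_price = 0.0928 / 0.1333 = 0.6962
  Grid parity achieved (ratio <= 1)? yes

0.6962


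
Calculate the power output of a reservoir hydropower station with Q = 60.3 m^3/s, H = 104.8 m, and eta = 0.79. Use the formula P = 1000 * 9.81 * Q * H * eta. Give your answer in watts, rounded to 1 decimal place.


Apply the hydropower formula P = rho * g * Q * H * eta
rho * g = 1000 * 9.81 = 9810.0
P = 9810.0 * 60.3 * 104.8 * 0.79
P = 48975028.1 W

48975028.1


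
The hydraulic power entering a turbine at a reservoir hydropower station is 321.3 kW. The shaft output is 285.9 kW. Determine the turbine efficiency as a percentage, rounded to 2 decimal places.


Turbine efficiency = (output power / input power) * 100
eta = (285.9 / 321.3) * 100
eta = 88.98%

88.98


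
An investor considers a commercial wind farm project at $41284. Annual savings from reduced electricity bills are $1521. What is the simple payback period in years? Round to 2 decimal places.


Simple payback period = initial cost / annual savings
Payback = 41284 / 1521
Payback = 27.14 years

27.14


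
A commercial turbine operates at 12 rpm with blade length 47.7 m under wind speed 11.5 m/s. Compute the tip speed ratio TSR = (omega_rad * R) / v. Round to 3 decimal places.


Convert rotational speed to rad/s:
  omega = 12 * 2 * pi / 60 = 1.2566 rad/s
Compute tip speed:
  v_tip = omega * R = 1.2566 * 47.7 = 59.942 m/s
Tip speed ratio:
  TSR = v_tip / v_wind = 59.942 / 11.5 = 5.212

5.212


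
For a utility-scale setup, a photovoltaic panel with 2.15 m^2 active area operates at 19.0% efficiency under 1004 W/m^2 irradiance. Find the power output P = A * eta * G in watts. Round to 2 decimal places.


Use the solar power formula P = A * eta * G.
Given: A = 2.15 m^2, eta = 0.19, G = 1004 W/m^2
P = 2.15 * 0.19 * 1004
P = 410.13 W

410.13


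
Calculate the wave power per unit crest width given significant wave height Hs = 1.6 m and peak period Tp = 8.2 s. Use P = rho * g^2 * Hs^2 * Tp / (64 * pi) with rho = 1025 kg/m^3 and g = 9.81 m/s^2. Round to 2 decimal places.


Apply wave power formula:
  g^2 = 9.81^2 = 96.2361
  Hs^2 = 1.6^2 = 2.56
  Numerator = rho * g^2 * Hs^2 * Tp = 1025 * 96.2361 * 2.56 * 8.2 = 2070692.92
  Denominator = 64 * pi = 201.0619
  P = 2070692.92 / 201.0619 = 10298.78 W/m

10298.78


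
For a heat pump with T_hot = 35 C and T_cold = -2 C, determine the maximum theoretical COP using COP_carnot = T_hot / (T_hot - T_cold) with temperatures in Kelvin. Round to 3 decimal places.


Convert to Kelvin:
  T_hot = 35 + 273.15 = 308.15 K
  T_cold = -2 + 273.15 = 271.15 K
Apply Carnot COP formula:
  COP = T_hot_K / (T_hot_K - T_cold_K) = 308.15 / 37.0
  COP = 8.328

8.328


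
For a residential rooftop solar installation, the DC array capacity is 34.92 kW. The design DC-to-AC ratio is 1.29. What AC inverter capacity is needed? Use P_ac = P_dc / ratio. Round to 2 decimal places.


The inverter AC capacity is determined by the DC/AC ratio.
Given: P_dc = 34.92 kW, DC/AC ratio = 1.29
P_ac = P_dc / ratio = 34.92 / 1.29
P_ac = 27.07 kW

27.07


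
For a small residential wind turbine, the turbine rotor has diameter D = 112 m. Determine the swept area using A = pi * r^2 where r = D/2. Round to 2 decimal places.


Compute the rotor radius:
  r = D / 2 = 112 / 2 = 56.0 m
Calculate swept area:
  A = pi * r^2 = pi * 56.0^2
  A = 9852.03 m^2

9852.03


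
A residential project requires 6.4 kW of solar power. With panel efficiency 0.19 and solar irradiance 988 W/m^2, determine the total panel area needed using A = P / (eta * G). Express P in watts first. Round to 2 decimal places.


Convert target power to watts: P = 6.4 * 1000 = 6400.0 W
Compute denominator: eta * G = 0.19 * 988 = 187.72
Required area A = P / (eta * G) = 6400.0 / 187.72
A = 34.09 m^2

34.09


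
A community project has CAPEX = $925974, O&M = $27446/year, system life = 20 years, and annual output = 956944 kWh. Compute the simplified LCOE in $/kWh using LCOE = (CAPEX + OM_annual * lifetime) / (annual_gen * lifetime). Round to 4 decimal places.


Total cost = CAPEX + OM * lifetime = 925974 + 27446 * 20 = 925974 + 548920 = 1474894
Total generation = annual * lifetime = 956944 * 20 = 19138880 kWh
LCOE = 1474894 / 19138880
LCOE = 0.0771 $/kWh

0.0771


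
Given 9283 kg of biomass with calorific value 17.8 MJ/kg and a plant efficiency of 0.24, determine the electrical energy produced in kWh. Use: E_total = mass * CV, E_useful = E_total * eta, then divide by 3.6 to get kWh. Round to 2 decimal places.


Total energy = mass * CV = 9283 * 17.8 = 165237.4 MJ
Useful energy = total * eta = 165237.4 * 0.24 = 39656.98 MJ
Convert to kWh: 39656.98 / 3.6
Useful energy = 11015.83 kWh

11015.83


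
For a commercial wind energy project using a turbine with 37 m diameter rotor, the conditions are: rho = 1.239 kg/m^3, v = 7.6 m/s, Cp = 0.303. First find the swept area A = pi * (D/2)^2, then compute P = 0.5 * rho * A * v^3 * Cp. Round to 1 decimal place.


Step 1 -- Compute swept area:
  A = pi * (D/2)^2 = pi * (37/2)^2 = 1075.21 m^2
Step 2 -- Apply wind power equation:
  P = 0.5 * rho * A * v^3 * Cp
  v^3 = 7.6^3 = 438.976
  P = 0.5 * 1.239 * 1075.21 * 438.976 * 0.303
  P = 88596.8 W

88596.8


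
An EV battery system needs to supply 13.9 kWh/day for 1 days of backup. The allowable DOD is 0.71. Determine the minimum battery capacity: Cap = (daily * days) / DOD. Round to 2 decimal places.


Total energy needed = daily * days = 13.9 * 1 = 13.9 kWh
Account for depth of discharge:
  Cap = total_energy / DOD = 13.9 / 0.71
  Cap = 19.58 kWh

19.58


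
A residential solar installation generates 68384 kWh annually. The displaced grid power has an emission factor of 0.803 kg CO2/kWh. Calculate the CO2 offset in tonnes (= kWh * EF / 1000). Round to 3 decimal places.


CO2 offset in kg = generation * emission_factor
CO2 offset = 68384 * 0.803 = 54912.35 kg
Convert to tonnes:
  CO2 offset = 54912.35 / 1000 = 54.912 tonnes

54.912


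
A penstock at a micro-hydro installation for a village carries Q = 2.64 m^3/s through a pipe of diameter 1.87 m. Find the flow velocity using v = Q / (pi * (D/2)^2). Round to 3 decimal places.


Compute pipe cross-sectional area:
  A = pi * (D/2)^2 = pi * (1.87/2)^2 = 2.7465 m^2
Calculate velocity:
  v = Q / A = 2.64 / 2.7465
  v = 0.961 m/s

0.961


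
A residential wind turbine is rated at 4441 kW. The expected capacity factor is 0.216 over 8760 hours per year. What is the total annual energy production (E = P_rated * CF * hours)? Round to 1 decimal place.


Annual energy = rated_kW * capacity_factor * hours_per_year
Given: P_rated = 4441 kW, CF = 0.216, hours = 8760
E = 4441 * 0.216 * 8760
E = 8403082.6 kWh

8403082.6


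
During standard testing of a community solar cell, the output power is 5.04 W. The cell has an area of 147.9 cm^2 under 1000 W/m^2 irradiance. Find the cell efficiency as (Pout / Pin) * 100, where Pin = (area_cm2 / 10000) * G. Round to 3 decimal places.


First compute the input power:
  Pin = area_cm2 / 10000 * G = 147.9 / 10000 * 1000 = 14.79 W
Then compute efficiency:
  Efficiency = (Pout / Pin) * 100 = (5.04 / 14.79) * 100
  Efficiency = 34.077%

34.077


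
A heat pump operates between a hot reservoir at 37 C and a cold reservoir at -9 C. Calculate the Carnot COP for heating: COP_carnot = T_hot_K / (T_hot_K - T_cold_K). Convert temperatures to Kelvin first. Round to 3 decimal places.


Convert to Kelvin:
  T_hot = 37 + 273.15 = 310.15 K
  T_cold = -9 + 273.15 = 264.15 K
Apply Carnot COP formula:
  COP = T_hot_K / (T_hot_K - T_cold_K) = 310.15 / 46.0
  COP = 6.742

6.742


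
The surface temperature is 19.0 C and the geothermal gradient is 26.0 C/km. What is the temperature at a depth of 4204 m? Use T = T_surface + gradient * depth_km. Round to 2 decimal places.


Convert depth to km: 4204 / 1000 = 4.204 km
Temperature increase = gradient * depth_km = 26.0 * 4.204 = 109.3 C
Temperature at depth = T_surface + delta_T = 19.0 + 109.3
T = 128.30 C

128.30


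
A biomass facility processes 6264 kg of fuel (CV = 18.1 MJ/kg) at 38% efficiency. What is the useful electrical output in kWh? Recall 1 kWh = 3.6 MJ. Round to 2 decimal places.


Total energy = mass * CV = 6264 * 18.1 = 113378.4 MJ
Useful energy = total * eta = 113378.4 * 0.38 = 43083.79 MJ
Convert to kWh: 43083.79 / 3.6
Useful energy = 11967.72 kWh

11967.72


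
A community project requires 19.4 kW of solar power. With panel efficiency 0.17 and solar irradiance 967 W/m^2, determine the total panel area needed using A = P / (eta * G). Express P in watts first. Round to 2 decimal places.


Convert target power to watts: P = 19.4 * 1000 = 19400.0 W
Compute denominator: eta * G = 0.17 * 967 = 164.39
Required area A = P / (eta * G) = 19400.0 / 164.39
A = 118.01 m^2

118.01


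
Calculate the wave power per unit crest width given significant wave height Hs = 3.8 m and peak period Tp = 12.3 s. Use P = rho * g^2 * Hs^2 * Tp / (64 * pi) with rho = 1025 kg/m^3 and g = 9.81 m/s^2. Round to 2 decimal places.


Apply wave power formula:
  g^2 = 9.81^2 = 96.2361
  Hs^2 = 3.8^2 = 14.44
  Numerator = rho * g^2 * Hs^2 * Tp = 1025 * 96.2361 * 14.44 * 12.3 = 17520003.35
  Denominator = 64 * pi = 201.0619
  P = 17520003.35 / 201.0619 = 87137.35 W/m

87137.35


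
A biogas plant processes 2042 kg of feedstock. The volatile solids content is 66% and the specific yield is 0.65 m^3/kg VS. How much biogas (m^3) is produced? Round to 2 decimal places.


Compute volatile solids:
  VS = mass * VS_fraction = 2042 * 0.66 = 1347.72 kg
Calculate biogas volume:
  Biogas = VS * specific_yield = 1347.72 * 0.65
  Biogas = 876.02 m^3

876.02


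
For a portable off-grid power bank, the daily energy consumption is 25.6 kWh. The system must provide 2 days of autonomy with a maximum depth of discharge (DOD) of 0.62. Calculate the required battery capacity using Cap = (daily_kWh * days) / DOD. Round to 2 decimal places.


Total energy needed = daily * days = 25.6 * 2 = 51.2 kWh
Account for depth of discharge:
  Cap = total_energy / DOD = 51.2 / 0.62
  Cap = 82.58 kWh

82.58


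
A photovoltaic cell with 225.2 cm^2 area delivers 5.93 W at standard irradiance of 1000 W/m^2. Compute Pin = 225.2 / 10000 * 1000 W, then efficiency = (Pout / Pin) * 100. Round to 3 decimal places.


First compute the input power:
  Pin = area_cm2 / 10000 * G = 225.2 / 10000 * 1000 = 22.52 W
Then compute efficiency:
  Efficiency = (Pout / Pin) * 100 = (5.93 / 22.52) * 100
  Efficiency = 26.332%

26.332


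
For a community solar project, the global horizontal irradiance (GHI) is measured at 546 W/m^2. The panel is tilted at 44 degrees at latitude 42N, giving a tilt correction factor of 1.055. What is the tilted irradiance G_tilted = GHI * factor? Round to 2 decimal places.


Identify the given values:
  GHI = 546 W/m^2, tilt correction factor = 1.055
Apply the formula G_tilted = GHI * factor:
  G_tilted = 546 * 1.055
  G_tilted = 576.03 W/m^2

576.03


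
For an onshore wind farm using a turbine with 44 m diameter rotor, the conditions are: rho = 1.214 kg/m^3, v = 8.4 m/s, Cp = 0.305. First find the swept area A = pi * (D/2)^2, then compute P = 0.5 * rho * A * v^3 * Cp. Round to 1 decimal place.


Step 1 -- Compute swept area:
  A = pi * (D/2)^2 = pi * (44/2)^2 = 1520.53 m^2
Step 2 -- Apply wind power equation:
  P = 0.5 * rho * A * v^3 * Cp
  v^3 = 8.4^3 = 592.704
  P = 0.5 * 1.214 * 1520.53 * 592.704 * 0.305
  P = 166848.2 W

166848.2


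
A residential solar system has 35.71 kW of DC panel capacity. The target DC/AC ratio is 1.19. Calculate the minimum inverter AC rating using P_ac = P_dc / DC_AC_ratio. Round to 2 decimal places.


The inverter AC capacity is determined by the DC/AC ratio.
Given: P_dc = 35.71 kW, DC/AC ratio = 1.19
P_ac = P_dc / ratio = 35.71 / 1.19
P_ac = 30.01 kW

30.01


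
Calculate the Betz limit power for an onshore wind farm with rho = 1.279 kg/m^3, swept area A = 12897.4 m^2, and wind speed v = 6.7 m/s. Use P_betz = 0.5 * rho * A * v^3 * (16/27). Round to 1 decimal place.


The Betz coefficient Cp_max = 16/27 = 0.5926
v^3 = 6.7^3 = 300.763
P_betz = 0.5 * rho * A * v^3 * Cp_max
P_betz = 0.5 * 1.279 * 12897.4 * 300.763 * 0.5926
P_betz = 1470020.3 W

1470020.3


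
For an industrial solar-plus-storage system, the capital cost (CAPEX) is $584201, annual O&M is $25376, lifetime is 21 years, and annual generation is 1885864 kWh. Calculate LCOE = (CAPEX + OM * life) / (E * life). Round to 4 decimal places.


Total cost = CAPEX + OM * lifetime = 584201 + 25376 * 21 = 584201 + 532896 = 1117097
Total generation = annual * lifetime = 1885864 * 21 = 39603144 kWh
LCOE = 1117097 / 39603144
LCOE = 0.0282 $/kWh

0.0282


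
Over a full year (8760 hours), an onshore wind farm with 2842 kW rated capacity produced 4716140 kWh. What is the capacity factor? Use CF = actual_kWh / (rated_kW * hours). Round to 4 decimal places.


Capacity factor = actual output / maximum possible output
Maximum possible = rated * hours = 2842 * 8760 = 24895920 kWh
CF = 4716140 / 24895920
CF = 0.1894

0.1894


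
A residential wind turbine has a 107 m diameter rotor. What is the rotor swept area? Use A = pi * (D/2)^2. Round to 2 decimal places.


Compute the rotor radius:
  r = D / 2 = 107 / 2 = 53.5 m
Calculate swept area:
  A = pi * r^2 = pi * 53.5^2
  A = 8992.02 m^2

8992.02


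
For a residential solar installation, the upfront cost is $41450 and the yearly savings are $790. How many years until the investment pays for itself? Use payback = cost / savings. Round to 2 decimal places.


Simple payback period = initial cost / annual savings
Payback = 41450 / 790
Payback = 52.47 years

52.47


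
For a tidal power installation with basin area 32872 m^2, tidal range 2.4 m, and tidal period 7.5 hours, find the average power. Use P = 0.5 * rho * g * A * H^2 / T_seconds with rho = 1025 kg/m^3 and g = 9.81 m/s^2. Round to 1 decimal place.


Convert period to seconds: T = 7.5 * 3600 = 27000.0 s
H^2 = 2.4^2 = 5.76
P = 0.5 * rho * g * A * H^2 / T
P = 0.5 * 1025 * 9.81 * 32872 * 5.76 / 27000.0
P = 35257.2 W

35257.2


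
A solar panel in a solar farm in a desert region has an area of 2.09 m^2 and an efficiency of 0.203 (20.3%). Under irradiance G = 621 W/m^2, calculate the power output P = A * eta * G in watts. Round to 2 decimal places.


Use the solar power formula P = A * eta * G.
Given: A = 2.09 m^2, eta = 0.203, G = 621 W/m^2
P = 2.09 * 0.203 * 621
P = 263.47 W

263.47


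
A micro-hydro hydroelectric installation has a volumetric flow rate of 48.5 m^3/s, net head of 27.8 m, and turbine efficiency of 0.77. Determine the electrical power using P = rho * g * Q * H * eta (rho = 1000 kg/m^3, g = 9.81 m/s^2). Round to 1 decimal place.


Apply the hydropower formula P = rho * g * Q * H * eta
rho * g = 1000 * 9.81 = 9810.0
P = 9810.0 * 48.5 * 27.8 * 0.77
P = 10184653.7 W

10184653.7


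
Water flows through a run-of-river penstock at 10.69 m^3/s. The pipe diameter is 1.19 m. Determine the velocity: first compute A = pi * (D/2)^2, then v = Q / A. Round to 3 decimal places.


Compute pipe cross-sectional area:
  A = pi * (D/2)^2 = pi * (1.19/2)^2 = 1.1122 m^2
Calculate velocity:
  v = Q / A = 10.69 / 1.1122
  v = 9.612 m/s

9.612


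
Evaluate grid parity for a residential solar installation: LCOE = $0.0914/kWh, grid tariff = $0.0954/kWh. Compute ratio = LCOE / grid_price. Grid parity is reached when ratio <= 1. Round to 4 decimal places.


Compare LCOE to grid price:
  LCOE = $0.0914/kWh, Grid price = $0.0954/kWh
  Ratio = LCOE / grid_price = 0.0914 / 0.0954 = 0.9581
  Grid parity achieved (ratio <= 1)? yes

0.9581


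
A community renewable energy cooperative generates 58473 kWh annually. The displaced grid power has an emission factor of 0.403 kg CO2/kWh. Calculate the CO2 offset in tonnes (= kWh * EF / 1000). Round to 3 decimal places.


CO2 offset in kg = generation * emission_factor
CO2 offset = 58473 * 0.403 = 23564.62 kg
Convert to tonnes:
  CO2 offset = 23564.62 / 1000 = 23.565 tonnes

23.565


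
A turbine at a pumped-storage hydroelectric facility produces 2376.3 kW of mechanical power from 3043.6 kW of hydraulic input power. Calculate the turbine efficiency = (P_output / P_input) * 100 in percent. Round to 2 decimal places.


Turbine efficiency = (output power / input power) * 100
eta = (2376.3 / 3043.6) * 100
eta = 78.08%

78.08


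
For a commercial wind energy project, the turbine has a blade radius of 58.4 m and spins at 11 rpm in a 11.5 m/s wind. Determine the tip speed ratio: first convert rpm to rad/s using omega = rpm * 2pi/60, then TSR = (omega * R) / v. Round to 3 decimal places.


Convert rotational speed to rad/s:
  omega = 11 * 2 * pi / 60 = 1.1519 rad/s
Compute tip speed:
  v_tip = omega * R = 1.1519 * 58.4 = 67.272 m/s
Tip speed ratio:
  TSR = v_tip / v_wind = 67.272 / 11.5 = 5.850

5.850


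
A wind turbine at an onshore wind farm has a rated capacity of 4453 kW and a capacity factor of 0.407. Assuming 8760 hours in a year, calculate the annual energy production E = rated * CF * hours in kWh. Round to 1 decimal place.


Annual energy = rated_kW * capacity_factor * hours_per_year
Given: P_rated = 4453 kW, CF = 0.407, hours = 8760
E = 4453 * 0.407 * 8760
E = 15876370.0 kWh

15876370.0


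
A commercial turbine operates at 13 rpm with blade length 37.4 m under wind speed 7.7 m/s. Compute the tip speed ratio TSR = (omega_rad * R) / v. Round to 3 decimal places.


Convert rotational speed to rad/s:
  omega = 13 * 2 * pi / 60 = 1.3614 rad/s
Compute tip speed:
  v_tip = omega * R = 1.3614 * 37.4 = 50.915 m/s
Tip speed ratio:
  TSR = v_tip / v_wind = 50.915 / 7.7 = 6.612

6.612


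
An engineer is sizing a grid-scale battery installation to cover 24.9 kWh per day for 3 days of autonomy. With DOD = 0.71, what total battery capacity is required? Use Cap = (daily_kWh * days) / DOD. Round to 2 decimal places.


Total energy needed = daily * days = 24.9 * 3 = 74.7 kWh
Account for depth of discharge:
  Cap = total_energy / DOD = 74.7 / 0.71
  Cap = 105.21 kWh

105.21


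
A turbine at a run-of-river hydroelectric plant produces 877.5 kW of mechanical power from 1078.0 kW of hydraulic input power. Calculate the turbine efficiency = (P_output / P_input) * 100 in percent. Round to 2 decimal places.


Turbine efficiency = (output power / input power) * 100
eta = (877.5 / 1078.0) * 100
eta = 81.40%

81.40


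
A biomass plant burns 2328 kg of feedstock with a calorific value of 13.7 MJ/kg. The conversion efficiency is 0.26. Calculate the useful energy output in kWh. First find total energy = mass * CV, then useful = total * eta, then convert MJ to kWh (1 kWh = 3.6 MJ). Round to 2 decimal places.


Total energy = mass * CV = 2328 * 13.7 = 31893.6 MJ
Useful energy = total * eta = 31893.6 * 0.26 = 8292.34 MJ
Convert to kWh: 8292.34 / 3.6
Useful energy = 2303.43 kWh

2303.43


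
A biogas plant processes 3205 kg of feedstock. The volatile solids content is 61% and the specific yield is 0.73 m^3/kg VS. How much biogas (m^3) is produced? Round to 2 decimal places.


Compute volatile solids:
  VS = mass * VS_fraction = 3205 * 0.61 = 1955.05 kg
Calculate biogas volume:
  Biogas = VS * specific_yield = 1955.05 * 0.73
  Biogas = 1427.19 m^3

1427.19


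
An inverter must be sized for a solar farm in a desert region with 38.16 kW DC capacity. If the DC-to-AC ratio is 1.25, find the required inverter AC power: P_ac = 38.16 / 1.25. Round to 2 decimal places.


The inverter AC capacity is determined by the DC/AC ratio.
Given: P_dc = 38.16 kW, DC/AC ratio = 1.25
P_ac = P_dc / ratio = 38.16 / 1.25
P_ac = 30.53 kW

30.53


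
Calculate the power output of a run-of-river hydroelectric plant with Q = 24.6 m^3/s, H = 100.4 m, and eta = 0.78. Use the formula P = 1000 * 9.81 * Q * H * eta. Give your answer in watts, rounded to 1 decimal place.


Apply the hydropower formula P = rho * g * Q * H * eta
rho * g = 1000 * 9.81 = 9810.0
P = 9810.0 * 24.6 * 100.4 * 0.78
P = 18898721.7 W

18898721.7


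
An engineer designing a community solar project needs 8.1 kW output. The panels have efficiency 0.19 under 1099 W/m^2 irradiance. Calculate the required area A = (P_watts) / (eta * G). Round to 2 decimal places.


Convert target power to watts: P = 8.1 * 1000 = 8100.0 W
Compute denominator: eta * G = 0.19 * 1099 = 208.81
Required area A = P / (eta * G) = 8100.0 / 208.81
A = 38.79 m^2

38.79


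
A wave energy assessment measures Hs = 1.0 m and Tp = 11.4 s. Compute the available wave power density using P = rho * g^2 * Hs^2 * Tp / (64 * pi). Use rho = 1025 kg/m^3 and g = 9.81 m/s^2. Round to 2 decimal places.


Apply wave power formula:
  g^2 = 9.81^2 = 96.2361
  Hs^2 = 1.0^2 = 1.0
  Numerator = rho * g^2 * Hs^2 * Tp = 1025 * 96.2361 * 1.0 * 11.4 = 1124518.83
  Denominator = 64 * pi = 201.0619
  P = 1124518.83 / 201.0619 = 5592.90 W/m

5592.90


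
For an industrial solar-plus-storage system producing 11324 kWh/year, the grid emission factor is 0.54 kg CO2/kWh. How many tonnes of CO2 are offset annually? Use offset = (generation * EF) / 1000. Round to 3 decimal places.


CO2 offset in kg = generation * emission_factor
CO2 offset = 11324 * 0.54 = 6114.96 kg
Convert to tonnes:
  CO2 offset = 6114.96 / 1000 = 6.115 tonnes

6.115


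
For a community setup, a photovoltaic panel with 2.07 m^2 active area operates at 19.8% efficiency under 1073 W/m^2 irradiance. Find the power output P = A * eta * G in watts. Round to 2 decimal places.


Use the solar power formula P = A * eta * G.
Given: A = 2.07 m^2, eta = 0.198, G = 1073 W/m^2
P = 2.07 * 0.198 * 1073
P = 439.78 W

439.78


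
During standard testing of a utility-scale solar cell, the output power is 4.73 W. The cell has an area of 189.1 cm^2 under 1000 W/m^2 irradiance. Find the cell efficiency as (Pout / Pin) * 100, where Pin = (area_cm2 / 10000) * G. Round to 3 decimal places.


First compute the input power:
  Pin = area_cm2 / 10000 * G = 189.1 / 10000 * 1000 = 18.91 W
Then compute efficiency:
  Efficiency = (Pout / Pin) * 100 = (4.73 / 18.91) * 100
  Efficiency = 25.013%

25.013


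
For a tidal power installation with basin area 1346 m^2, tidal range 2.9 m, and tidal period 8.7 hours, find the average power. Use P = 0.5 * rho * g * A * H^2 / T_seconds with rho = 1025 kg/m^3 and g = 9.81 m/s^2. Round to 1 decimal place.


Convert period to seconds: T = 8.7 * 3600 = 31320.0 s
H^2 = 2.9^2 = 8.41
P = 0.5 * rho * g * A * H^2 / T
P = 0.5 * 1025 * 9.81 * 1346 * 8.41 / 31320.0
P = 1817.1 W

1817.1


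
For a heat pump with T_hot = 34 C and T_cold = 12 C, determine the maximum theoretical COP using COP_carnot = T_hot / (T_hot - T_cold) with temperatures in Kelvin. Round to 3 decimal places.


Convert to Kelvin:
  T_hot = 34 + 273.15 = 307.15 K
  T_cold = 12 + 273.15 = 285.15 K
Apply Carnot COP formula:
  COP = T_hot_K / (T_hot_K - T_cold_K) = 307.15 / 22.0
  COP = 13.961

13.961


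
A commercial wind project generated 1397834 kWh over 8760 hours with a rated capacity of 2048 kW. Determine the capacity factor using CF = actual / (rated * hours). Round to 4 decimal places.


Capacity factor = actual output / maximum possible output
Maximum possible = rated * hours = 2048 * 8760 = 17940480 kWh
CF = 1397834 / 17940480
CF = 0.0779

0.0779


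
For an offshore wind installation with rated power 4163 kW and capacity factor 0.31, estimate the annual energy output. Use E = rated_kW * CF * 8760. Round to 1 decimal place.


Annual energy = rated_kW * capacity_factor * hours_per_year
Given: P_rated = 4163 kW, CF = 0.31, hours = 8760
E = 4163 * 0.31 * 8760
E = 11305042.8 kWh

11305042.8


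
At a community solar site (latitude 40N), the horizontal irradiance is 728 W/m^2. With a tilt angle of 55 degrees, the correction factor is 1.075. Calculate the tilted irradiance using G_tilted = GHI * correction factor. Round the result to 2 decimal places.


Identify the given values:
  GHI = 728 W/m^2, tilt correction factor = 1.075
Apply the formula G_tilted = GHI * factor:
  G_tilted = 728 * 1.075
  G_tilted = 782.60 W/m^2

782.60


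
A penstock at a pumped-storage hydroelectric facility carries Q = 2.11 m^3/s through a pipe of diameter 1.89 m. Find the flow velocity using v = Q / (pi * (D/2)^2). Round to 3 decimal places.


Compute pipe cross-sectional area:
  A = pi * (D/2)^2 = pi * (1.89/2)^2 = 2.8055 m^2
Calculate velocity:
  v = Q / A = 2.11 / 2.8055
  v = 0.752 m/s

0.752
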